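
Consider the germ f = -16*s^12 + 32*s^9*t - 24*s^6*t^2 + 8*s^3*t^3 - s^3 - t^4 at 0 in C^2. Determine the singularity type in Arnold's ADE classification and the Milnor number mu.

Type E_{6}, Milnor number mu = 6.

The Hessian of f at 0 is [[0, 0], [0, 0]] with rank 0, so corank 2. A Groebner basis of the Jacobian ideal J(f) in C{s,t} is {t^3, s^2}; counting standard monomials gives mu = 6. Corank 2; j^3 = -s^3 is a perfect cube, so E-series; the 4-jet and mu = 6 give E_6.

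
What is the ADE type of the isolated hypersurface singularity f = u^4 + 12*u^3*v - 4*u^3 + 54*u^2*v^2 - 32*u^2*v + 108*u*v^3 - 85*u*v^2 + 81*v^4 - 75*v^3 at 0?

D5

The Hessian of f at 0 has rank 0. Corank 2; j^3 = -(u + 3*v)*(2*u + 5*v)^2 has shape L^2 M (L != M), so D-series; mu = 5 gives D_5.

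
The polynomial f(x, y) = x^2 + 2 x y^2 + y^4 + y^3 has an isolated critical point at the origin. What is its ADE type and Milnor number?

Type A_{2}, Milnor number mu = 2.

The Hessian of f at 0 has rank 1. Corank 1: A-series; mu = 2 gives A_2.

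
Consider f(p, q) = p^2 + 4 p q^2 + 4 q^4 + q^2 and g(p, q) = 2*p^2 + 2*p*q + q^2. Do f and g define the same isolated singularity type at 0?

Yes.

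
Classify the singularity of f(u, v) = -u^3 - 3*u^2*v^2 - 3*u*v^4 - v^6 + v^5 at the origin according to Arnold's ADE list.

E_{8}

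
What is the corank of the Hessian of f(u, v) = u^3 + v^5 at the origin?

2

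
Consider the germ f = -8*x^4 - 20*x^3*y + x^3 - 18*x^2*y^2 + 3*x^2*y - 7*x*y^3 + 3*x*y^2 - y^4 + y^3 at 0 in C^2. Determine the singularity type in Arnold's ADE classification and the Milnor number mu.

Type E_7, Milnor number mu = 7.

The Hessian of f at 0 has rank 0. Corank 2; j^3 = (x + y)^3 is a perfect cube, so E-series; the 4-jet and mu = 7 give E_7.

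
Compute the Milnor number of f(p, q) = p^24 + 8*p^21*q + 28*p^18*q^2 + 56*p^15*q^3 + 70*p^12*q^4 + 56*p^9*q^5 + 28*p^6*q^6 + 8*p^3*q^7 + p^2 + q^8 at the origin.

7

The Hessian of f at 0 has rank 1. Corank 1: A-series; mu = 7 gives A_7.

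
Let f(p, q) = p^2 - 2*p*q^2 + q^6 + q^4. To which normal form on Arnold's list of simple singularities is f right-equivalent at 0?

A_5

The Hessian of f at 0 has rank 1. Corank 1: A-series; mu = 5 gives A_5.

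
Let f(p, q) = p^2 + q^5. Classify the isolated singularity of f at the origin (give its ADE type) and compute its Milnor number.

Type A_{4}, Milnor number mu = 4.

The Hessian of f at 0 is [[2, 0], [0, 0]] with rank 1, so corank 1. A Groebner basis of the Jacobian ideal J(f) in C{p,q} is {q^4, p}; counting standard monomials gives mu = 4. Corank 1: A-series; mu = 4 gives A_4.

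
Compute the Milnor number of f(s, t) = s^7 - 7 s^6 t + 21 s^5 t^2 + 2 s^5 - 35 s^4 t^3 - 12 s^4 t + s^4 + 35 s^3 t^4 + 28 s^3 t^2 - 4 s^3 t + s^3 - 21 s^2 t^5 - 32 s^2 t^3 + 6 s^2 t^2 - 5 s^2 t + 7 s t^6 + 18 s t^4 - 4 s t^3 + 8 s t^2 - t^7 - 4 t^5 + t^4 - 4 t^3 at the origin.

The Hessian of f at 0 is [[0, 0], [0, 0]] with rank 0, so corank 2. A Groebner basis of the Jacobian ideal J(f) in C{s,t} is {s*t^2 - s*t/2 + t^2, -s*t/4 + t^3 + t^2/2, s^2 - 3*s*t + 2*t^2}; counting standard monomials gives mu = 5. Corank 2; j^3 = (s - 2*t)^2*(s - t) has shape L^2 M (L != M), so D-series; mu = 5 gives D_5.

5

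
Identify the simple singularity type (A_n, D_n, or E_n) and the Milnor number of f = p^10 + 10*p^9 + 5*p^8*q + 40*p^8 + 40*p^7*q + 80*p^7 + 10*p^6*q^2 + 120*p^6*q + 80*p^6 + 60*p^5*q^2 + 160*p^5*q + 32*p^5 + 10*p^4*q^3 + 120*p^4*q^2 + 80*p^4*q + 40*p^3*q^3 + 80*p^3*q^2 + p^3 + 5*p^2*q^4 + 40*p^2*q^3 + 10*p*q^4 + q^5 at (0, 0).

Type E_{8}, Milnor number mu = 8.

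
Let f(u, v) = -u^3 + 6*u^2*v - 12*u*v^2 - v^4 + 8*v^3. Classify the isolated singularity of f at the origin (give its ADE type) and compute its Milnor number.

The Hessian of f at 0 has rank 0. Corank 2; j^3 = -(u - 2*v)^3 is a perfect cube, so E-series; the 4-jet and mu = 6 give E_6.

Type E6, Milnor number mu = 6.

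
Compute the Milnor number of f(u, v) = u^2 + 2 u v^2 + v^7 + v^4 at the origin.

6

The Hessian of f at 0 is [[2, 0], [0, 0]] with rank 1, so corank 1. A Groebner basis of the Jacobian ideal J(f) in C{u,v} is {u^3, u + v^2}; counting standard monomials gives mu = 6. Corank 1: A-series; mu = 6 gives A_6.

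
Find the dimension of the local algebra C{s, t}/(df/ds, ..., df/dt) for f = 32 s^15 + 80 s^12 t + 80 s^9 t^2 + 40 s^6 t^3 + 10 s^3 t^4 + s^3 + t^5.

8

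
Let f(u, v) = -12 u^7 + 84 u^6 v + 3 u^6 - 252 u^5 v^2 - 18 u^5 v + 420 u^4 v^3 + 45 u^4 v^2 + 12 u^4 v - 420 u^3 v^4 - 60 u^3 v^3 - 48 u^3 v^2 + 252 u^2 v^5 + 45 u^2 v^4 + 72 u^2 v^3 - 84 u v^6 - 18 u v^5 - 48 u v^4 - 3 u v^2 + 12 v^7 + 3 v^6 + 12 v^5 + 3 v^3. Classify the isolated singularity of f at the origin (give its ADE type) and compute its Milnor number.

Type D_7, Milnor number mu = 7.

The Hessian of f at 0 is [[0, 0], [0, 0]] with rank 0, so corank 2. A Groebner basis of the Jacobian ideal J(f) in C{u,v} is {u^4 - u*v/2 + v^2/2, u^2*v - v^2/3, u*v^2, v^3}; counting standard monomials gives mu = 7. Corank 2; j^3 = -3*v^2*(u - v) has shape L^2 M (L != M), so D-series; mu = 7 gives D_7.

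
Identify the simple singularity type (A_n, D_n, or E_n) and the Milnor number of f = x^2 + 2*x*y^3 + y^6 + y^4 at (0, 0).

Type A_3, Milnor number mu = 3.

The Hessian of f at 0 has rank 1. Corank 1: A-series; mu = 3 gives A_3.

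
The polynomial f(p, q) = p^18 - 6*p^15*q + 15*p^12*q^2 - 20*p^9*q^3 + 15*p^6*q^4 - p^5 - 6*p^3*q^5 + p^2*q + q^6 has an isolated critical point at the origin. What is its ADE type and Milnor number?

Type D7, Milnor number mu = 7.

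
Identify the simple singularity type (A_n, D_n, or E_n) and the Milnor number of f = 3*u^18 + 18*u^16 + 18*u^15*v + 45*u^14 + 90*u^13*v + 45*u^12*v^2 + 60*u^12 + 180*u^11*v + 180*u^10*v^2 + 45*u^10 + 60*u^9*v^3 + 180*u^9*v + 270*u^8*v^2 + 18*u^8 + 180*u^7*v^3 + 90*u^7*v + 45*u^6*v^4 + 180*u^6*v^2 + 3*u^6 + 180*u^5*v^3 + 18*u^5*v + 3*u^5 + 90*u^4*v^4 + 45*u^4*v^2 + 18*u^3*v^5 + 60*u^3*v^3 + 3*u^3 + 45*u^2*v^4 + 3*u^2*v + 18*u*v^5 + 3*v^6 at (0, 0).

The Hessian of f at 0 has rank 0. Corank 2; j^3 = 3*u^2*(u + v) has shape L^2 M (L != M), so D-series; mu = 7 gives D_7.

Type D7, Milnor number mu = 7.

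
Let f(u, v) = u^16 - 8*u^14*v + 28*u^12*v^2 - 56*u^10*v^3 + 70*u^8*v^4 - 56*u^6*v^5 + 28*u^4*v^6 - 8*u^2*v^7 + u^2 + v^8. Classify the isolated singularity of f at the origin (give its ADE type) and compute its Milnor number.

The Hessian of f at 0 is [[2, 0], [0, 0]] with rank 1, so corank 1. A Groebner basis of the Jacobian ideal J(f) in C{u,v} is {v^7, u}; counting standard monomials gives mu = 7. Corank 1: A-series; mu = 7 gives A_7.

Type A7, Milnor number mu = 7.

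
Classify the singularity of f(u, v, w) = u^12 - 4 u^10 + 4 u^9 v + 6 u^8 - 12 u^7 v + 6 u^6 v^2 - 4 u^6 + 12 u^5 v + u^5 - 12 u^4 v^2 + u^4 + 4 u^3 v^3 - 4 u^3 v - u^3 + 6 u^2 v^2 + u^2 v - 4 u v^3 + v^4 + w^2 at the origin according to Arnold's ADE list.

D_{5}

The Hessian of f at 0 has rank 1. Corank 2; j^3 = -u^2*(u - v) has shape L^2 M (L != M), so D-series; mu = 5 gives D_5.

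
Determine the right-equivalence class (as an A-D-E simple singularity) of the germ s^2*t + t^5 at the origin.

D_6

The Hessian of f at 0 has rank 0. Corank 2; j^3 = s^2*t has shape L^2 M (L != M), so D-series; mu = 6 gives D_6.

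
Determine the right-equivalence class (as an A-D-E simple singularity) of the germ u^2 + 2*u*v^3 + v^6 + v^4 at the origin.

The Hessian of f at 0 has rank 1. Corank 1: A-series; mu = 3 gives A_3.

A_{3}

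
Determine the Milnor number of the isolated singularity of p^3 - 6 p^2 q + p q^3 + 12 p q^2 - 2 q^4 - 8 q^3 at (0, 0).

The Hessian of f at 0 has rank 0. Corank 2; j^3 = (p - 2*q)^3 is a perfect cube, so E-series; the 4-jet and mu = 7 give E_7.

7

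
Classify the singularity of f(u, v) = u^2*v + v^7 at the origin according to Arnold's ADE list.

D_8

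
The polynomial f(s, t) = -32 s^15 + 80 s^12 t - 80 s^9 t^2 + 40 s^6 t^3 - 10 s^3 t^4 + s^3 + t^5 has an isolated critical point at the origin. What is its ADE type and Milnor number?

Type E8, Milnor number mu = 8.

The Hessian of f at 0 is [[0, 0], [0, 0]] with rank 0, so corank 2. A Groebner basis of the Jacobian ideal J(f) in C{s,t} is {t^4, s^2}; counting standard monomials gives mu = 8. Corank 2; j^3 = s^3 is a perfect cube, so E-series; the 5-jet and mu = 8 give E_8.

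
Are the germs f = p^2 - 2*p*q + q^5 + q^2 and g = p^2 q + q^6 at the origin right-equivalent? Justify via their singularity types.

No.

The Hessian of f at 0 has rank 1. Corank 1: A-series; mu = 4 gives A_4. The Hessian of g at 0 has rank 0. Corank 2; j^3 = p^2*q has shape L^2 M (L != M), so D-series; mu = 7 gives D_7. f is A_4 but g is D_7, hence not right-equivalent.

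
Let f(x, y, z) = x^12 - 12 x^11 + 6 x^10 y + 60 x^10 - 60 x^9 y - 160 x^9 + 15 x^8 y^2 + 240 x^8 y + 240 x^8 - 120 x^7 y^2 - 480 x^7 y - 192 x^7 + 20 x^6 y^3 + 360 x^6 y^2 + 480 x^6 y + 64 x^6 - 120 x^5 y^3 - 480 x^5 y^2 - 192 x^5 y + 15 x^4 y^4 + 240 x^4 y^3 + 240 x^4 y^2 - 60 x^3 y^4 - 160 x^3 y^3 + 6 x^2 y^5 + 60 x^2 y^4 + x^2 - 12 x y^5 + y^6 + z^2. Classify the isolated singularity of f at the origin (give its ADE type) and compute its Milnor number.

Type A_{5}, Milnor number mu = 5.

The Hessian of f at 0 is [[2, 0, 0], [0, 0, 0], [0, 0, 2]] with rank 2, so corank 1. A Groebner basis of the Jacobian ideal J(f) in C{x,y,z} is {y^5, x, z}; counting standard monomials gives mu = 5. Corank 1: A-series; mu = 5 gives A_5.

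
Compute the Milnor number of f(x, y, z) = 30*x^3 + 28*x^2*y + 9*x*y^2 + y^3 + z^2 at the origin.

4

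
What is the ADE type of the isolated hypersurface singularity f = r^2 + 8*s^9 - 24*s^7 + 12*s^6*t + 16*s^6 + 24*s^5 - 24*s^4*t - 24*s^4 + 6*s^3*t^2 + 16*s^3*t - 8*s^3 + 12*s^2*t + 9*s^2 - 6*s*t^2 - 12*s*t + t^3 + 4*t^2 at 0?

A_{2}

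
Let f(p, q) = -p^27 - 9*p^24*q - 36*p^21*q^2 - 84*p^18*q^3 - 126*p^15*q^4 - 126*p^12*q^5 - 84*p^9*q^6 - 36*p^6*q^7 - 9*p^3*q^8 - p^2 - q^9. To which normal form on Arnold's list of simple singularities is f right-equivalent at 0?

A8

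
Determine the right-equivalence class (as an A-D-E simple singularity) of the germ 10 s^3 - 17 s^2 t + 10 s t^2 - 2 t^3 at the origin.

D_{4}

The Hessian of f at 0 is [[0, 0], [0, 0]] with rank 0, so corank 2. A Groebner basis of the Jacobian ideal J(f) in C{s,t} is {t^3, s^2 - 2*t^2/11, s*t - 5*t^2/11}; counting standard monomials gives mu = 4. Corank 2; j^3 = (2*s - t)*(5*s^2 - 6*s*t + 2*t^2) splits into three distinct lines over C (the quadratic factor has nonzero discriminant), so D_4.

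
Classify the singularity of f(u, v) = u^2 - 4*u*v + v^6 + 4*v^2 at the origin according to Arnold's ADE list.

The Hessian of f at 0 has rank 1. Corank 1: A-series; mu = 5 gives A_5.

A5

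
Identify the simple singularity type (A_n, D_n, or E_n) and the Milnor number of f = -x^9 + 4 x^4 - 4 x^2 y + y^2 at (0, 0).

The Hessian of f at 0 has rank 1. Corank 1: A-series; mu = 8 gives A_8.

Type A8, Milnor number mu = 8.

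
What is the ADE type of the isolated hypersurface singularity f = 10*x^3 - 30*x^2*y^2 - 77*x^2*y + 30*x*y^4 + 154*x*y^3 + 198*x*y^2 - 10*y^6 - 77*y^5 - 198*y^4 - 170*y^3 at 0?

D4

The Hessian of f at 0 has rank 0. Corank 2; j^3 = (2*x - 5*y)*(5*x^2 - 26*x*y + 34*y^2) splits into three distinct lines over C (the quadratic factor has nonzero discriminant), so D_4.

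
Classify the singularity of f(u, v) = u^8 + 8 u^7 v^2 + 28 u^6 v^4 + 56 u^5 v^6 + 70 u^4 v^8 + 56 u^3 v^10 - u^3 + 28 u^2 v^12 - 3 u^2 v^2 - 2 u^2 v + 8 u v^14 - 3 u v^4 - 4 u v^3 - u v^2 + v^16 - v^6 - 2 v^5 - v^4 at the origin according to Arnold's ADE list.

The Hessian of f at 0 is [[0, 0], [0, 0]] with rank 0, so corank 2. A Groebner basis of the Jacobian ideal J(f) in C{u,v} is {u^4 + 6*u^3 + 14*u^2*v - 11*u^2 - 21*u*v/2 + 7*v^3/2 + v^2/2, u^3*v - 3*u^3 - 6*u^2*v + 4*u^2 + 31*u*v/8 - 9*v^3/8 - v^2/8, -u^2 - u*v + v^4 + v^3, u^2 + u*v^2 + u*v}; counting standard monomials gives mu = 9. Corank 2; j^3 = -u*(u + v)^2 has shape L^2 M (L != M), so D-series; mu = 9 gives D_9.

D_9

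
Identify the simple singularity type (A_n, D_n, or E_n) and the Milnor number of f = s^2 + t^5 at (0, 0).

The Hessian of f at 0 has rank 1. Corank 1: A-series; mu = 4 gives A_4.

Type A_4, Milnor number mu = 4.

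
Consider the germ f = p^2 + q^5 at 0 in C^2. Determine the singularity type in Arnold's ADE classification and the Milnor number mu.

The Hessian of f at 0 is [[2, 0], [0, 0]] with rank 1, so corank 1. A Groebner basis of the Jacobian ideal J(f) in C{p,q} is {q^4, p}; counting standard monomials gives mu = 4. Corank 1: A-series; mu = 4 gives A_4.

Type A4, Milnor number mu = 4.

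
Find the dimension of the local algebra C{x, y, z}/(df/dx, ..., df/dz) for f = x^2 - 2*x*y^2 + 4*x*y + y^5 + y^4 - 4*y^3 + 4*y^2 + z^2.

4

The Hessian of f at 0 has rank 2. Corank 1: A-series; mu = 4 gives A_4.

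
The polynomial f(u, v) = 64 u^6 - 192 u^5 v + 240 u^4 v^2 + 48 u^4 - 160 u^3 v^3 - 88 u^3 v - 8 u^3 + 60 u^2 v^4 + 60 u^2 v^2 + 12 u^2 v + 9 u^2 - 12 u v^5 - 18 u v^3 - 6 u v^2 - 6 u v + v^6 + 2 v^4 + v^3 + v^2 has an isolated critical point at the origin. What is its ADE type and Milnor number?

Type A_2, Milnor number mu = 2.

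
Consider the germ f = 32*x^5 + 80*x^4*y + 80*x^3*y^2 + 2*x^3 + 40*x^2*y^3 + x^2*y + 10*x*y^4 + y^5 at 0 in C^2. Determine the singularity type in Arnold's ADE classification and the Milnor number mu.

The Hessian of f at 0 has rank 0. Corank 2; j^3 = x^2*(2*x + y) has shape L^2 M (L != M), so D-series; mu = 6 gives D_6.

Type D_{6}, Milnor number mu = 6.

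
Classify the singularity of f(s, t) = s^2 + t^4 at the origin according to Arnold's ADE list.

The Hessian of f at 0 has rank 1. Corank 1: A-series; mu = 3 gives A_3.

A3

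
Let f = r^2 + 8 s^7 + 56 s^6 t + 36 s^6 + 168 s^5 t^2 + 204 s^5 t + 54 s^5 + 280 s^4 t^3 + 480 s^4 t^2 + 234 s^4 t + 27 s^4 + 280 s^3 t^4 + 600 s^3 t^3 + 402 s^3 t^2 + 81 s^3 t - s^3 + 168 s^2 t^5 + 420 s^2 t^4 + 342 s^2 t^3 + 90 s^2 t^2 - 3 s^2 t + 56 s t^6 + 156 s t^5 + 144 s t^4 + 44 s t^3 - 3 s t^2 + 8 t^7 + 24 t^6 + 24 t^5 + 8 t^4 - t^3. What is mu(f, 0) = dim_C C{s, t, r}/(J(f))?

7

The Hessian of f at 0 is [[0, 0, 0], [0, 0, 0], [0, 0, 2]] with rank 1, so corank 2. A Groebner basis of the Jacobian ideal J(f) in C{s,t,r} is {s^2/3 + 2*s*t/3 + t^4 + t^3/9 + t^2/3, s^3 - 5*s^2/3 - 10*s*t/3 + 4*t^3/9 - 5*t^2/3, s^2*t + 11*s^2/9 + 22*s*t/9 - 16*t^3/27 + 11*t^2/9, -2*s^2/3 + s*t^2 - 4*s*t/3 + 7*t^3/9 - 2*t^2/3, r}; counting standard monomials gives mu = 7. Corank 2; j^3 = -(s + t)^3 is a perfect cube, so E-series; the 4-jet and mu = 7 give E_7.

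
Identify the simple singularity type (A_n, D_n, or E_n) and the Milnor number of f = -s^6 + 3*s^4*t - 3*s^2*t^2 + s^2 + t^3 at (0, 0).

The Hessian of f at 0 has rank 1. Corank 1: A-series; mu = 2 gives A_2.

Type A2, Milnor number mu = 2.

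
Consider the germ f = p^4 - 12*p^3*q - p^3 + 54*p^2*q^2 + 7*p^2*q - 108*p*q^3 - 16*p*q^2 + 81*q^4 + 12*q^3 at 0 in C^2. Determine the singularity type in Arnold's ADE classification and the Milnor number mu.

Type D_{5}, Milnor number mu = 5.

The Hessian of f at 0 has rank 0. Corank 2; j^3 = -(p - 3*q)*(p - 2*q)^2 has shape L^2 M (L != M), so D-series; mu = 5 gives D_5.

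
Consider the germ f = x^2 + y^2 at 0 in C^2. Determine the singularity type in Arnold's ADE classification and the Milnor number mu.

Type A1, Milnor number mu = 1.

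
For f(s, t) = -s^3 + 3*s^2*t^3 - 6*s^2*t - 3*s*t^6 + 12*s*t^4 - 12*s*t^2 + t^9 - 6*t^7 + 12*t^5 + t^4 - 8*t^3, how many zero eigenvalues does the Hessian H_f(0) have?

Hessian at 0 has rank 0.

2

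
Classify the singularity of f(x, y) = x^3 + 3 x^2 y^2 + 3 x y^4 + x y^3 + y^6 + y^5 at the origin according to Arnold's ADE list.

The Hessian of f at 0 is [[0, 0], [0, 0]] with rank 0, so corank 2. A Groebner basis of the Jacobian ideal J(f) in C{x,y} is {-x^2 + y^4 - y^3/3, x^3, x^2*y + x^2/3 + y^3/9, x^2 + x*y^2 + y^3/3}; counting standard monomials gives mu = 7. Corank 2; j^3 = x^3 is a perfect cube, so E-series; the 4-jet and mu = 7 give E_7.

E_7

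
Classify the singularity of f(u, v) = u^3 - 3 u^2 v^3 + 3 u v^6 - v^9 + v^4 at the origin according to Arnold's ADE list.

E_{6}

The Hessian of f at 0 has rank 0. Corank 2; j^3 = u^3 is a perfect cube, so E-series; the 4-jet and mu = 6 give E_6.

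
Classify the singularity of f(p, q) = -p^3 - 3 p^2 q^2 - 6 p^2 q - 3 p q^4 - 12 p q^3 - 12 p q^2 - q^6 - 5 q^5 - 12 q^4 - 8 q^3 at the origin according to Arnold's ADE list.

E_8

The Hessian of f at 0 is [[0, 0], [0, 0]] with rank 0, so corank 2. A Groebner basis of the Jacobian ideal J(f) in C{p,q} is {q^4, p^3 + 6*p^2*q - 6*p^2 - 24*p*q - 16*q^3 - 24*q^2, p^2/2 + p*q^2 + 2*p*q + 2*q^3 + 2*q^2}; counting standard monomials gives mu = 8. Corank 2; j^3 = -(p + 2*q)^3 is a perfect cube, so E-series; the 5-jet and mu = 8 give E_8.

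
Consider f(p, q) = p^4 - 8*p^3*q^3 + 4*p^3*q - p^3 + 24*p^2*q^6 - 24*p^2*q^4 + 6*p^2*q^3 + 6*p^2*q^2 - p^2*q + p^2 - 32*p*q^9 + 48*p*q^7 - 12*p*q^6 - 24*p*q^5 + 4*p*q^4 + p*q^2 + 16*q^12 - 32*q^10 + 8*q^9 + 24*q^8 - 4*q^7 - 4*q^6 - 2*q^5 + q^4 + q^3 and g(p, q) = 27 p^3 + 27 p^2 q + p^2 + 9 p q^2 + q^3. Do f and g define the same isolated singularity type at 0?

Yes.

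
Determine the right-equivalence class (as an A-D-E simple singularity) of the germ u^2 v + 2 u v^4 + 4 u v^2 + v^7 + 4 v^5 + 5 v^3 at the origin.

D4

The Hessian of f at 0 is [[0, 0], [0, 0]] with rank 0, so corank 2. A Groebner basis of the Jacobian ideal J(f) in C{u,v} is {v^3, u^2 - v^2, u*v + 2*v^2}; counting standard monomials gives mu = 4. Corank 2; j^3 = v*(u^2 + 4*u*v + 5*v^2) splits into three distinct lines over C (the quadratic factor has nonzero discriminant), so D_4.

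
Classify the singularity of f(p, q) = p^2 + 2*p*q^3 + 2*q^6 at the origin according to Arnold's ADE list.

A5

The Hessian of f at 0 is [[2, 0], [0, 0]] with rank 1, so corank 1. A Groebner basis of the Jacobian ideal J(f) in C{p,q} is {p*q^2, p + q^3, p^2}; counting standard monomials gives mu = 5. Corank 1: A-series; mu = 5 gives A_5.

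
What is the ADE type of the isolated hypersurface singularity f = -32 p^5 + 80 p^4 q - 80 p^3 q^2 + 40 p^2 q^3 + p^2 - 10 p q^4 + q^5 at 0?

A_4

The Hessian of f at 0 has rank 1. Corank 1: A-series; mu = 4 gives A_4.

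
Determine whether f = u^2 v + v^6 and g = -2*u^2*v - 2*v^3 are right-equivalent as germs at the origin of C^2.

No.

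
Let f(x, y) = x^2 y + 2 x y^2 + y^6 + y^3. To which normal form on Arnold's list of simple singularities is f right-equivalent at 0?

D_{7}

The Hessian of f at 0 is [[0, 0], [0, 0]] with rank 0, so corank 2. A Groebner basis of the Jacobian ideal J(f) in C{x,y} is {x^2/6 + y^5 - y^2/6, x^3 + y^3, x*y + y^2}; counting standard monomials gives mu = 7. Corank 2; j^3 = y*(x + y)^2 has shape L^2 M (L != M), so D-series; mu = 7 gives D_7.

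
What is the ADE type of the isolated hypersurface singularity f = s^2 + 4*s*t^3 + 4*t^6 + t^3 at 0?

A_2

The Hessian of f at 0 has rank 1. Corank 1: A-series; mu = 2 gives A_2.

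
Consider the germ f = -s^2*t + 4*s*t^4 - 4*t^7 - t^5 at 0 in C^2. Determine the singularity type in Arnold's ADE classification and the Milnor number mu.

Type D6, Milnor number mu = 6.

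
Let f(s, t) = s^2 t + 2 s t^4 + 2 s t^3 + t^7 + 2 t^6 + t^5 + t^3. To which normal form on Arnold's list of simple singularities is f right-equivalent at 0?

D4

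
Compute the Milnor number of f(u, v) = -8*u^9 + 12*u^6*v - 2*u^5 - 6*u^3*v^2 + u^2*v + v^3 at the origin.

4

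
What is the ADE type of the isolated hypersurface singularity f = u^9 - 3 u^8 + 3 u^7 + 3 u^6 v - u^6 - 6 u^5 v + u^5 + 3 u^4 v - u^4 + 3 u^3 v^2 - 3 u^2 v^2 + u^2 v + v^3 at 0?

The Hessian of f at 0 is [[0, 0], [0, 0]] with rank 0, so corank 2. A Groebner basis of the Jacobian ideal J(f) in C{u,v} is {v^3, u^2 + 3*v^2, u*v}; counting standard monomials gives mu = 4. Corank 2; j^3 = v*(u^2 + v^2) splits into three distinct lines over C (the quadratic factor has nonzero discriminant), so D_4.

D_4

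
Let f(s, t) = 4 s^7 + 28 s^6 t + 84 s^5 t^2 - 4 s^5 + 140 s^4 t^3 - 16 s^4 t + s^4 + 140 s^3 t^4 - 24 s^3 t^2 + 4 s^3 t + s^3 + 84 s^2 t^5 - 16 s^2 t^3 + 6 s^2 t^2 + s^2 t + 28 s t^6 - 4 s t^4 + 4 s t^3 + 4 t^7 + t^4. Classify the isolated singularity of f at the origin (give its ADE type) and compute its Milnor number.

Type D_{5}, Milnor number mu = 5.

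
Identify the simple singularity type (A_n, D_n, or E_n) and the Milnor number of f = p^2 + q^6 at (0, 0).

Type A_{5}, Milnor number mu = 5.

The Hessian of f at 0 has rank 1. Corank 1: A-series; mu = 5 gives A_5.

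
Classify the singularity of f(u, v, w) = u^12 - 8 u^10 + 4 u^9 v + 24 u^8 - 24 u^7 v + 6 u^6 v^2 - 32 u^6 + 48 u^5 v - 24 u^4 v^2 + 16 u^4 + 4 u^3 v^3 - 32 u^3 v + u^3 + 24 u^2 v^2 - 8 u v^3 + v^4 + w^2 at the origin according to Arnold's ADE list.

E_6

The Hessian of f at 0 is [[0, 0, 0], [0, 0, 0], [0, 0, 2]] with rank 1, so corank 2. A Groebner basis of the Jacobian ideal J(f) in C{u,v,w} is {v^4, u*v^2 - v^3/6, u^2, w}; counting standard monomials gives mu = 6. Corank 2; j^3 = u^3 is a perfect cube, so E-series; the 4-jet and mu = 6 give E_6.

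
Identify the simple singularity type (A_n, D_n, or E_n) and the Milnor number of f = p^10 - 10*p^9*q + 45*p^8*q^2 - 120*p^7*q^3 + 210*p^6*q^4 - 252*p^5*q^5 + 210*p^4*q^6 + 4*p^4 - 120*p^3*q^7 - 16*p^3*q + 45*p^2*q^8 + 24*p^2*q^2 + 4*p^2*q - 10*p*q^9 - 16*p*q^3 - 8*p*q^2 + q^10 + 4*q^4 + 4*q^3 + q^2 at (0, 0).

Type A9, Milnor number mu = 9.

The Hessian of f at 0 has rank 1. Corank 1: A-series; mu = 9 gives A_9.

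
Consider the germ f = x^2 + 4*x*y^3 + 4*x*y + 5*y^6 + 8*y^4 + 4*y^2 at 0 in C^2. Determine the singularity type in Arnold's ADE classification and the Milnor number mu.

Type A_{5}, Milnor number mu = 5.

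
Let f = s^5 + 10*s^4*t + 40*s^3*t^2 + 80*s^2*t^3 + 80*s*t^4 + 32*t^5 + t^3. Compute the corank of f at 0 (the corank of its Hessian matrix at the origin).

2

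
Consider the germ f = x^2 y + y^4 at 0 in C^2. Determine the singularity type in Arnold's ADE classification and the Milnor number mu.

Type D_5, Milnor number mu = 5.

The Hessian of f at 0 has rank 0. Corank 2; j^3 = x^2*y has shape L^2 M (L != M), so D-series; mu = 5 gives D_5.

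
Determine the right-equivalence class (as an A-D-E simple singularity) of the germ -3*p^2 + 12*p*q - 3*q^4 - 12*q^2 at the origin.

A_{3}

The Hessian of f at 0 has rank 1. Corank 1: A-series; mu = 3 gives A_3.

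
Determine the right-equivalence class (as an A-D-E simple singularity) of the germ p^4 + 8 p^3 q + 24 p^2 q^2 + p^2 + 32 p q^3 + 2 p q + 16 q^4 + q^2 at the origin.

A_{3}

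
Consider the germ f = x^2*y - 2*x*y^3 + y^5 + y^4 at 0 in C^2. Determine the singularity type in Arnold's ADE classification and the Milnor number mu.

Type D_{5}, Milnor number mu = 5.

The Hessian of f at 0 is [[0, 0], [0, 0]] with rank 0, so corank 2. A Groebner basis of the Jacobian ideal J(f) in C{x,y} is {x*y^2, -x*y + y^3, x^2 + 4*x*y}; counting standard monomials gives mu = 5. Corank 2; j^3 = x^2*y has shape L^2 M (L != M), so D-series; mu = 5 gives D_5.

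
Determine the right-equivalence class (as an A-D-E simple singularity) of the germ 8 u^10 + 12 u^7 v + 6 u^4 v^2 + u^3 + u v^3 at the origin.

E_{7}

The Hessian of f at 0 is [[0, 0], [0, 0]] with rank 0, so corank 2. A Groebner basis of the Jacobian ideal J(f) in C{u,v} is {u^3, u*v^2, 3*u^2 + v^3}; counting standard monomials gives mu = 7. Corank 2; j^3 = u^3 is a perfect cube, so E-series; the 4-jet and mu = 7 give E_7.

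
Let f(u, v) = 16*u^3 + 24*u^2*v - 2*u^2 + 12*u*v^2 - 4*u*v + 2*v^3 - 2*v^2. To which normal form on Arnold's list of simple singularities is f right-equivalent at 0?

A_{2}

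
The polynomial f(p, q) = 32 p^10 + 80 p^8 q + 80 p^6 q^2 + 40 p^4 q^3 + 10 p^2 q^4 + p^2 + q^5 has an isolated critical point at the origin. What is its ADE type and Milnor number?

The Hessian of f at 0 is [[2, 0], [0, 0]] with rank 1, so corank 1. A Groebner basis of the Jacobian ideal J(f) in C{p,q} is {q^4, p}; counting standard monomials gives mu = 4. Corank 1: A-series; mu = 4 gives A_4.

Type A_{4}, Milnor number mu = 4.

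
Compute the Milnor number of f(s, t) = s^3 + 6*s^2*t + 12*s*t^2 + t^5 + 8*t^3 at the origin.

8

The Hessian of f at 0 is [[0, 0], [0, 0]] with rank 0, so corank 2. A Groebner basis of the Jacobian ideal J(f) in C{s,t} is {t^4, s^2 + 4*s*t + 4*t^2}; counting standard monomials gives mu = 8. Corank 2; j^3 = (s + 2*t)^3 is a perfect cube, so E-series; the 5-jet and mu = 8 give E_8.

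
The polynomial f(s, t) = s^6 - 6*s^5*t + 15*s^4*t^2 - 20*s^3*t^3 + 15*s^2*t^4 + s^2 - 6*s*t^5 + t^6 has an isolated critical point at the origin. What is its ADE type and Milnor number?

Type A_{5}, Milnor number mu = 5.

The Hessian of f at 0 has rank 1. Corank 1: A-series; mu = 5 gives A_5.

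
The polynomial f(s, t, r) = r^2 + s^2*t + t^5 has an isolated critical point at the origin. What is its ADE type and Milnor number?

Type D6, Milnor number mu = 6.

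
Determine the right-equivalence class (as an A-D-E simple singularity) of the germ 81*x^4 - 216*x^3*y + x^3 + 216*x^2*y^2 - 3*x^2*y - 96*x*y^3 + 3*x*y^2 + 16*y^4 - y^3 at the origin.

E_6

The Hessian of f at 0 has rank 0. Corank 2; j^3 = (x - y)^3 is a perfect cube, so E-series; the 4-jet and mu = 6 give E_6.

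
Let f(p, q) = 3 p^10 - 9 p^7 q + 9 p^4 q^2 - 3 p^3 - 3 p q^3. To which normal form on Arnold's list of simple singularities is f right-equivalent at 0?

The Hessian of f at 0 has rank 0. Corank 2; j^3 = -3*p^3 is a perfect cube, so E-series; the 4-jet and mu = 7 give E_7.

E7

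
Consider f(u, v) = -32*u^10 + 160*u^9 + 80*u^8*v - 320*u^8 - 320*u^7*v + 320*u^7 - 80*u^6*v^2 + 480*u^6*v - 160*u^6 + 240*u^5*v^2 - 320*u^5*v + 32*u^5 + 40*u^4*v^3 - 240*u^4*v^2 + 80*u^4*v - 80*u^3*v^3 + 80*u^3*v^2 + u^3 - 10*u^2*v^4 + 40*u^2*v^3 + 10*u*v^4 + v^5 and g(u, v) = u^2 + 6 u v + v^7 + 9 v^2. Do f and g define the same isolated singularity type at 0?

No.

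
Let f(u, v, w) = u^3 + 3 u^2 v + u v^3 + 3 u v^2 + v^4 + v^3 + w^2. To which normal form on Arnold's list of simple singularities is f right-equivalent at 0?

The Hessian of f at 0 has rank 1. Corank 2; j^3 = (u + v)^3 is a perfect cube, so E-series; the 4-jet and mu = 7 give E_7.

E_{7}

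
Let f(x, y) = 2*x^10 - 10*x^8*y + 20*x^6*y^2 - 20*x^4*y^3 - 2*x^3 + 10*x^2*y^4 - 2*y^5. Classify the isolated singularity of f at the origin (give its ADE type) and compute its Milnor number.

The Hessian of f at 0 has rank 0. Corank 2; j^3 = -2*x^3 is a perfect cube, so E-series; the 5-jet and mu = 8 give E_8.

Type E8, Milnor number mu = 8.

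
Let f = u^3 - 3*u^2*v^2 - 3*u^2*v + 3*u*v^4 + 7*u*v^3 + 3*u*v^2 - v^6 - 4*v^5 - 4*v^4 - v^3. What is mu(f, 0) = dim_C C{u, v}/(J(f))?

7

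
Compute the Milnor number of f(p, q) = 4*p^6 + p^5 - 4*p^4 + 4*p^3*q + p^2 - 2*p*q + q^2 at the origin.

The Hessian of f at 0 has rank 1. Corank 1: A-series; mu = 4 gives A_4.

4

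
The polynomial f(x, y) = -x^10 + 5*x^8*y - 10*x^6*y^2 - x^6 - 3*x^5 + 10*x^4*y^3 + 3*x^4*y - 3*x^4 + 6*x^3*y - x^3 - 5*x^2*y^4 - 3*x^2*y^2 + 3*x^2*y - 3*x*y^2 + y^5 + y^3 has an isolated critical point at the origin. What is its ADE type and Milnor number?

The Hessian of f at 0 is [[0, 0], [0, 0]] with rank 0, so corank 2. A Groebner basis of the Jacobian ideal J(f) in C{x,y} is {-x^2/4 + x*y^3 - x*y^2/2 + x*y/2 + y^3/2 - y^2/4, y^4, x^3 + 3*x^2/2 - 3*x*y - y^3 + 3*y^2/2, x^2*y + x^2/2 - x*y^2 - x*y + y^2/2}; counting standard monomials gives mu = 8. Corank 2; j^3 = -(x - y)^3 is a perfect cube, so E-series; the 5-jet and mu = 8 give E_8.

Type E_8, Milnor number mu = 8.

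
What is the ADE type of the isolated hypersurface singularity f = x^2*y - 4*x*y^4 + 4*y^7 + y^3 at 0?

The Hessian of f at 0 is [[0, 0], [0, 0]] with rank 0, so corank 2. A Groebner basis of the Jacobian ideal J(f) in C{x,y} is {y^3, x^2 + 3*y^2, x*y}; counting standard monomials gives mu = 4. Corank 2; j^3 = y*(x^2 + y^2) splits into three distinct lines over C (the quadratic factor has nonzero discriminant), so D_4.

D_4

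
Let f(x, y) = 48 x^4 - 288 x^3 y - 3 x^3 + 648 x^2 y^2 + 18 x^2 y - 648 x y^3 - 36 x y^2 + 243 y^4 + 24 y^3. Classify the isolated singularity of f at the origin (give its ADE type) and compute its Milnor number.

Type E6, Milnor number mu = 6.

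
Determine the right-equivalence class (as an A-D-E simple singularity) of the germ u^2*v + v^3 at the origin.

D4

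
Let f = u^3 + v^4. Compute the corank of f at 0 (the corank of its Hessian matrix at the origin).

2

Hessian at 0 has rank 0.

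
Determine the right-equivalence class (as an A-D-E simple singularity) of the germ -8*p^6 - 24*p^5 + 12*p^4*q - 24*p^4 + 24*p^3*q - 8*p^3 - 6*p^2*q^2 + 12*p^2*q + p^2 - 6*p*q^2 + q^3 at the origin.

The Hessian of f at 0 is [[2, 0], [0, 0]] with rank 1, so corank 1. A Groebner basis of the Jacobian ideal J(f) in C{p,q} is {q^2, p}; counting standard monomials gives mu = 2. Corank 1: A-series; mu = 2 gives A_2.

A_2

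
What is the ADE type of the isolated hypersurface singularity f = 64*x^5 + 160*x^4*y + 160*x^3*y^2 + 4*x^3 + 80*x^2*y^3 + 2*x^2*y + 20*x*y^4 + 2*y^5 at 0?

D_6

The Hessian of f at 0 has rank 0. Corank 2; j^3 = 2*x^2*(2*x + y) has shape L^2 M (L != M), so D-series; mu = 6 gives D_6.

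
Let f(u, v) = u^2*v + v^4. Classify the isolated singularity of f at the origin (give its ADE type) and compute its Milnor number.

Type D_5, Milnor number mu = 5.

The Hessian of f at 0 has rank 0. Corank 2; j^3 = u^2*v has shape L^2 M (L != M), so D-series; mu = 5 gives D_5.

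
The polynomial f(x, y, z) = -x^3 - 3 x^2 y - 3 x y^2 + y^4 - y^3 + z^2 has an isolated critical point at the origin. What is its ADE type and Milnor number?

Type E_{6}, Milnor number mu = 6.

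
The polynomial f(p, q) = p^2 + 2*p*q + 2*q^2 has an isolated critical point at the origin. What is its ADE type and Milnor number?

Type A_1, Milnor number mu = 1.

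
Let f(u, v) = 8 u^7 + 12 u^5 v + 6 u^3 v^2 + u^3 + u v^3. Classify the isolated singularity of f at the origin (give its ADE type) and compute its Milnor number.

Type E_{7}, Milnor number mu = 7.

The Hessian of f at 0 has rank 0. Corank 2; j^3 = u^3 is a perfect cube, so E-series; the 4-jet and mu = 7 give E_7.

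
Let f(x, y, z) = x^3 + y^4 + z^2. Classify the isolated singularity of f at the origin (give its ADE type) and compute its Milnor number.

Type E6, Milnor number mu = 6.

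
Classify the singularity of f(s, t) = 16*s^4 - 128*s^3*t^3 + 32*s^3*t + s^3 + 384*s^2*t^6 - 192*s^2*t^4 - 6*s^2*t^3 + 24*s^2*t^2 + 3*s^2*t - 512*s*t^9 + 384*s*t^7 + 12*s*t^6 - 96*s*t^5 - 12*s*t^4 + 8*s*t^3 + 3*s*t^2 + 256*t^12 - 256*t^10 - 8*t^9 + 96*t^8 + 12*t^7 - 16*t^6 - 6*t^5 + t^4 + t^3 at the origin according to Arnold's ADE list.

E_6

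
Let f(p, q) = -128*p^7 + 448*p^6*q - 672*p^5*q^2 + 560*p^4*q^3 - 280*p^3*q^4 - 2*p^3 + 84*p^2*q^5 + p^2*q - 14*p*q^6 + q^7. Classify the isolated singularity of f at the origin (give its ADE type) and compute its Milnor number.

Type D8, Milnor number mu = 8.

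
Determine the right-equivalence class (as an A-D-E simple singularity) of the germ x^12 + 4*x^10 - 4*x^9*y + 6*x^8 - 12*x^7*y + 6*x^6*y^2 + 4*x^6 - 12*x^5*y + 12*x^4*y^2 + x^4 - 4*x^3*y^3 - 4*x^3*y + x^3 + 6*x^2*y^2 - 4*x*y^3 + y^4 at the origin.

The Hessian of f at 0 is [[0, 0], [0, 0]] with rank 0, so corank 2. A Groebner basis of the Jacobian ideal J(f) in C{x,y} is {y^4, x*y^2 - y^3/3, x^2}; counting standard monomials gives mu = 6. Corank 2; j^3 = x^3 is a perfect cube, so E-series; the 4-jet and mu = 6 give E_6.

E6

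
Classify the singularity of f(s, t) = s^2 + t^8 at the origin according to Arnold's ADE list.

A_7

The Hessian of f at 0 is [[2, 0], [0, 0]] with rank 1, so corank 1. A Groebner basis of the Jacobian ideal J(f) in C{s,t} is {t^7, s}; counting standard monomials gives mu = 7. Corank 1: A-series; mu = 7 gives A_7.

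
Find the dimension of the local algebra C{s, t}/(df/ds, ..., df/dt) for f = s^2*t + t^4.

5

The Hessian of f at 0 has rank 0. Corank 2; j^3 = s^2*t has shape L^2 M (L != M), so D-series; mu = 5 gives D_5.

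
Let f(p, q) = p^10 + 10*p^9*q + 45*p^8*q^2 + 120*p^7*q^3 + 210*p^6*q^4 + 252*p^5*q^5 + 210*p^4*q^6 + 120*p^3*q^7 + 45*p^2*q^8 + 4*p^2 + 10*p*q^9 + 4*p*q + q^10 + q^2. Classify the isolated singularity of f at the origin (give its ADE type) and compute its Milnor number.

Type A_9, Milnor number mu = 9.

The Hessian of f at 0 is [[8, 4], [4, 2]] with rank 1, so corank 1. A Groebner basis of the Jacobian ideal J(f) in C{p,q} is {q^9, p + q/2}; counting standard monomials gives mu = 9. Corank 1: A-series; mu = 9 gives A_9.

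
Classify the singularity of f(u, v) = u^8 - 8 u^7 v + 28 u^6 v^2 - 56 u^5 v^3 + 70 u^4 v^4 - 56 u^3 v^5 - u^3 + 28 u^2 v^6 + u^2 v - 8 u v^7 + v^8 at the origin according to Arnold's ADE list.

D9

The Hessian of f at 0 has rank 0. Corank 2; j^3 = -u^2*(u - v) has shape L^2 M (L != M), so D-series; mu = 9 gives D_9.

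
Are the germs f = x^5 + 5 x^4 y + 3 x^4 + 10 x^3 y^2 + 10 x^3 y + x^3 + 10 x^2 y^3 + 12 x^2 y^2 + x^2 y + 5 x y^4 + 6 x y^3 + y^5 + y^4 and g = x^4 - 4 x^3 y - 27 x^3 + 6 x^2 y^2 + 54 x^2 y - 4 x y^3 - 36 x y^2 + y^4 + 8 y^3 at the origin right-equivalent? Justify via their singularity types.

No.

The Hessian of f at 0 has rank 0. Corank 2; j^3 = x^2*(x + y) has shape L^2 M (L != M), so D-series; mu = 5 gives D_5. The Hessian of g at 0 has rank 0. Corank 2; j^3 = -(3*x - 2*y)^3 is a perfect cube, so E-series; the 4-jet and mu = 6 give E_6. f is D_5 but g is E_6, hence not right-equivalent.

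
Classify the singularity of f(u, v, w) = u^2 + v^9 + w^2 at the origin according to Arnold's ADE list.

The Hessian of f at 0 has rank 2. Corank 1: A-series; mu = 8 gives A_8.

A8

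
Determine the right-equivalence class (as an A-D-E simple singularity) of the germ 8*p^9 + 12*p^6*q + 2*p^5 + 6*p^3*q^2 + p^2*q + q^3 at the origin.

D_{4}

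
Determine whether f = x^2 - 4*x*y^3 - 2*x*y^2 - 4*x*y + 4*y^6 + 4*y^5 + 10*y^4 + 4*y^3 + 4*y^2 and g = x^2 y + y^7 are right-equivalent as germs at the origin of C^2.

The Hessian of f at 0 is [[2, -4], [-4, 8]] with rank 1, so corank 1. A Groebner basis of the Jacobian ideal J(f) in C{x,y} is {x^2 - 4*x + 8*y, x*y - 2*x + 4*y, -x + y^2 + 2*y}; counting standard monomials gives mu = 3. Corank 1: A-series; mu = 3 gives A_3. The Hessian of g at 0 is [[0, 0], [0, 0]] with rank 0, so corank 2. A Groebner basis of the Jacobian ideal J(g) in C{x,y} is {x^2/7 + y^6, x^3, x*y}; counting standard monomials gives mu = 8. Corank 2; j^3 = x^2*y has shape L^2 M (L != M), so D-series; mu = 8 gives D_8. f is A_3 but g is D_8, hence not right-equivalent.

No.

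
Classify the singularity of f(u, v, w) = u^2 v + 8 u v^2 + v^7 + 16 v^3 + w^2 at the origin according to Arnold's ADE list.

The Hessian of f at 0 is [[0, 0, 0], [0, 0, 0], [0, 0, 2]] with rank 1, so corank 2. A Groebner basis of the Jacobian ideal J(f) in C{u,v,w} is {u^2/7 + v^6 - 16*v^2/7, u^3 + 64*v^3, u*v + 4*v^2, w}; counting standard monomials gives mu = 8. Corank 2; j^3 = v*(u + 4*v)^2 has shape L^2 M (L != M), so D-series; mu = 8 gives D_8.

D_{8}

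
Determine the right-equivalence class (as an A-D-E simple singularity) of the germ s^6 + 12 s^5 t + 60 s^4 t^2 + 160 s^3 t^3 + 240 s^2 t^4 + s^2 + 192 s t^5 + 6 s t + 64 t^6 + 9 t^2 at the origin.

A_5

The Hessian of f at 0 has rank 1. Corank 1: A-series; mu = 5 gives A_5.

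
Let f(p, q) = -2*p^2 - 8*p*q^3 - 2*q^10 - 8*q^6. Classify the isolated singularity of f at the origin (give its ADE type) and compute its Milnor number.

Type A_9, Milnor number mu = 9.

The Hessian of f at 0 is [[-4, 0], [0, 0]] with rank 1, so corank 1. A Groebner basis of the Jacobian ideal J(f) in C{p,q} is {p^3, p/2 + q^3}; counting standard monomials gives mu = 9. Corank 1: A-series; mu = 9 gives A_9.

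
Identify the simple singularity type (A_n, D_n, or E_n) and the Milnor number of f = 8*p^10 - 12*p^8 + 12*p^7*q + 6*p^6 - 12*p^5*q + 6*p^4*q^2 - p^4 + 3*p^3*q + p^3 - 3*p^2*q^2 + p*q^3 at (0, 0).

Type E7, Milnor number mu = 7.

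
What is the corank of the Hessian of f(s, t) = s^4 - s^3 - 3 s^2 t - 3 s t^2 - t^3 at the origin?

2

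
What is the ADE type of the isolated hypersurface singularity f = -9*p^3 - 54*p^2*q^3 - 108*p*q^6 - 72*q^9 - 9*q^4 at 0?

The Hessian of f at 0 has rank 0. Corank 2; j^3 = -9*p^3 is a perfect cube, so E-series; the 4-jet and mu = 6 give E_6.

E_{6}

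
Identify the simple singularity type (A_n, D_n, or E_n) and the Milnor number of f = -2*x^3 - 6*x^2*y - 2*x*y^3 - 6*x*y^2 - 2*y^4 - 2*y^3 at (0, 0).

Type E_7, Milnor number mu = 7.

The Hessian of f at 0 has rank 0. Corank 2; j^3 = -2*(x + y)^3 is a perfect cube, so E-series; the 4-jet and mu = 7 give E_7.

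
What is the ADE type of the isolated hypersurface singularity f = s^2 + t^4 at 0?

The Hessian of f at 0 has rank 1. Corank 1: A-series; mu = 3 gives A_3.

A3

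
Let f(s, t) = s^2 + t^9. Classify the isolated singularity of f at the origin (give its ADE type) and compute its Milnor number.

The Hessian of f at 0 is [[2, 0], [0, 0]] with rank 1, so corank 1. A Groebner basis of the Jacobian ideal J(f) in C{s,t} is {t^8, s}; counting standard monomials gives mu = 8. Corank 1: A-series; mu = 8 gives A_8.

Type A_8, Milnor number mu = 8.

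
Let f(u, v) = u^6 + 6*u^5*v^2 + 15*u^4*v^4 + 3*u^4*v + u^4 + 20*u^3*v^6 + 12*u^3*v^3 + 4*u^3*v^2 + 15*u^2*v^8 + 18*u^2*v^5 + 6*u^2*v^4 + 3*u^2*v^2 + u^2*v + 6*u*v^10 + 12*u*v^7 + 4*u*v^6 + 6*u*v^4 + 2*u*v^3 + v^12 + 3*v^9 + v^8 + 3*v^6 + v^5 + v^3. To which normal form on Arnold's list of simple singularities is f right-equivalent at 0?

D_{4}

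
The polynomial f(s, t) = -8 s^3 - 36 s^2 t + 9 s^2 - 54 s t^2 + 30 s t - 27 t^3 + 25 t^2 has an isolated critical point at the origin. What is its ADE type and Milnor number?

Type A_2, Milnor number mu = 2.

The Hessian of f at 0 has rank 1. Corank 1: A-series; mu = 2 gives A_2.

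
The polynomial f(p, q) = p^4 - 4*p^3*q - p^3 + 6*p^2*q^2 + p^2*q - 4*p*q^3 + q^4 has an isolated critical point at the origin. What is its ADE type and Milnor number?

Type D_{5}, Milnor number mu = 5.

The Hessian of f at 0 is [[0, 0], [0, 0]] with rank 0, so corank 2. A Groebner basis of the Jacobian ideal J(f) in C{p,q} is {p*q^2, p*q/4 + q^3, p^2 - p*q}; counting standard monomials gives mu = 5. Corank 2; j^3 = -p^2*(p - q) has shape L^2 M (L != M), so D-series; mu = 5 gives D_5.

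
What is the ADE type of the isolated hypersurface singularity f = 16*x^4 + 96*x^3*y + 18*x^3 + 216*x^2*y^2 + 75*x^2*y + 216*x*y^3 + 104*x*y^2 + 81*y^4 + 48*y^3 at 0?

The Hessian of f at 0 is [[0, 0], [0, 0]] with rank 0, so corank 2. A Groebner basis of the Jacobian ideal J(f) in C{x,y} is {x*y^2 + 27*x*y/2 + 18*y^2, -81*x*y/8 + y^3 - 27*y^2/2, x^2 + 17*x*y/6 + 2*y^2}; counting standard monomials gives mu = 5. Corank 2; j^3 = (2*x + 3*y)*(3*x + 4*y)^2 has shape L^2 M (L != M), so D-series; mu = 5 gives D_5.

D_{5}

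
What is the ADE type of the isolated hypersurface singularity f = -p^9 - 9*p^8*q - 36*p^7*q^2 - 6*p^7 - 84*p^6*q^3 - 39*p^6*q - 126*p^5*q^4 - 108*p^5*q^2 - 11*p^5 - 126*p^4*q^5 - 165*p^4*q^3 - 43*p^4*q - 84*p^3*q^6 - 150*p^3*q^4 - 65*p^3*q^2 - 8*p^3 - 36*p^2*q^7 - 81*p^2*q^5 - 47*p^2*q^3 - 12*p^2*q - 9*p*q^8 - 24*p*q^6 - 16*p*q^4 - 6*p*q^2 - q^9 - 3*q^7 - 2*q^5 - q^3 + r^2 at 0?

The Hessian of f at 0 is [[0, 0, 0], [0, 0, 0], [0, 0, 2]] with rank 1, so corank 2. A Groebner basis of the Jacobian ideal J(f) in C{p,q,r} is {40*p^2 + p*q^3 + 40*p*q + 10*q^2, -64*p^2 - 64*p*q + q^4 - 16*q^2, p^3 - 3*p*q^2/4 - q^3/4, p^2*q + p*q^2 + q^3/4, r}; counting standard monomials gives mu = 8. Corank 2; j^3 = -(2*p + q)^3 is a perfect cube, so E-series; the 5-jet and mu = 8 give E_8.

E_8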